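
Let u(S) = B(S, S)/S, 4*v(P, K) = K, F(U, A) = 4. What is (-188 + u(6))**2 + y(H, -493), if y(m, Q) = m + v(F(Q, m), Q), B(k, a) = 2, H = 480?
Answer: 1280719/36 ≈ 35576.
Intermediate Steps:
v(P, K) = K/4
u(S) = 2/S
y(m, Q) = m + Q/4
(-188 + u(6))**2 + y(H, -493) = (-188 + 2/6)**2 + (480 + (1/4)*(-493)) = (-188 + 2*(1/6))**2 + (480 - 493/4) = (-188 + 1/3)**2 + 1427/4 = (-563/3)**2 + 1427/4 = 316969/9 + 1427/4 = 1280719/36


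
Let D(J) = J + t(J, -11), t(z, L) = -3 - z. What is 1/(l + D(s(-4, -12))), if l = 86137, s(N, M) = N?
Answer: 1/86134 ≈ 1.1610e-5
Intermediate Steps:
D(J) = -3 (D(J) = J + (-3 - J) = -3)
1/(l + D(s(-4, -12))) = 1/(86137 - 3) = 1/86134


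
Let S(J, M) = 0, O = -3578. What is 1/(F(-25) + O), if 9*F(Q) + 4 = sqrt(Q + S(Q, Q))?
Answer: -289854/1037226461 - 45*I/1037226461 ≈ -0.00027945 - 4.3385e-8*I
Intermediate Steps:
F(Q) = -4/9 + sqrt(Q)/9 (F(Q) = -4/9 + sqrt(Q + 0)/9 = -4/9 + sqrt(Q)/9)
1/(F(-25) + O) = 1/((-4/9 + sqrt(-25)/9) - 3578) = 1/((-4/9 + (5*I)/9) - 3578) = 1/((-4/9 + 5*I/9) - 3578) = 1/(-32206/9 + 5*I/9) = 81*(-32206/9 - 5*I/9)/1037226461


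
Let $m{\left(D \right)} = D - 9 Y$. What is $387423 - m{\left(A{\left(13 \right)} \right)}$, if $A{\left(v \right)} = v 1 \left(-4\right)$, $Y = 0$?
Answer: $387475$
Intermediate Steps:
$A{\left(v \right)} = - 4 v$ ($A{\left(v \right)} = v \left(-4\right) = - 4 v$)
$m{\left(D \right)} = D$ ($m{\left(D \right)} = D - 0 = D + 0 = D$)
$387423 - m{\left(A{\left(13 \right)} \right)} = 387423 - \left(-4\right) 13 = 387423 - -52 = 387423 + 52 = 387475$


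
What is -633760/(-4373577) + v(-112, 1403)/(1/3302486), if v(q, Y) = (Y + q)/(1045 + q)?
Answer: 6215595785378294/1360182447 ≈ 4.5697e+6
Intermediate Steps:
v(q, Y) = (Y + q)/(1045 + q)
-633760/(-4373577) + v(-112, 1403)/(1/3302486) = -633760/(-4373577) + ((1403 - 112)/(1045 - 112))/(1/3302486) = -633760*(-1/4373577) + (1291/933)/(1/3302486) = 633760/4373577 + ((1/933)*1291)*3302486 = 633760/4373577 + (1291/933)*3302486 = 633760/4373577 + 4263509426/933 = 6215595785378294/1360182447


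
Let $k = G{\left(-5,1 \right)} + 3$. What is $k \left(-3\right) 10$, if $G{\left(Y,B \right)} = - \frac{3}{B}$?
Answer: $0$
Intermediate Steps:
$k = 0$ ($k = - \frac{3}{1} + 3 = \left(-3\right) 1 + 3 = -3 + 3 = 0$)
$k \left(-3\right) 10 = 0 \left(-3\right) 10 = 0 \cdot 10 = 0$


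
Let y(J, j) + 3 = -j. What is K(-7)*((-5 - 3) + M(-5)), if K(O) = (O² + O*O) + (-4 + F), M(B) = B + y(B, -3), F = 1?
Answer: -1235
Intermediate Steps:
y(J, j) = -3 - j
M(B) = B (M(B) = B + (-3 - 1*(-3)) = B + (-3 + 3) = B + 0 = B)
K(O) = -3 + 2*O² (K(O) = (O² + O*O) + (-4 + 1) = (O² + O²) - 3 = 2*O² - 3 = -3 + 2*O²)
K(-7)*((-5 - 3) + M(-5)) = (-3 + 2*(-7)²)*((-5 - 3) - 5) = (-3 + 2*49)*(-8 - 5) = (-3 + 98)*(-13) = 95*(-13) = -1235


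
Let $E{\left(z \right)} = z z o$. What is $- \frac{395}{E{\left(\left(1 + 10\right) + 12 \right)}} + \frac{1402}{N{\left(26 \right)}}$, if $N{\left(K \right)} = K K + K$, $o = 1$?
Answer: $\frac{232184}{185679} \approx 1.2505$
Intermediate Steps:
$E{\left(z \right)} = z^{2}$ ($E{\left(z \right)} = z z 1 = z^{2} \cdot 1 = z^{2}$)
$N{\left(K \right)} = K + K^{2}$ ($N{\left(K \right)} = K^{2} + K = K + K^{2}$)
$- \frac{395}{E{\left(\left(1 + 10\right) + 12 \right)}} + \frac{1402}{N{\left(26 \right)}} = - \frac{395}{\left(\left(1 + 10\right) + 12\right)^{2}} + \frac{1402}{26 \left(1 + 26\right)} = - \frac{395}{\left(11 + 12\right)^{2}} + \frac{1402}{26 \cdot 27} = - \frac{395}{23^{2}} + \frac{1402}{702} = - \frac{395}{529} + 1402 \cdot \frac{1}{702} = \left(-395\right) \frac{1}{529} + \frac{701}{351} = - \frac{395}{529} + \frac{701}{351} = \frac{232184}{185679}$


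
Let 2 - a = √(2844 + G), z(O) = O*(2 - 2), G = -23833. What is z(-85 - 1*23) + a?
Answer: 2 - I*√20989 ≈ 2.0 - 144.88*I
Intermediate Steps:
z(O) = 0 (z(O) = O*0 = 0)
a = 2 - I*√20989 (a = 2 - √(2844 - 23833) = 2 - √(-20989) = 2 - I*√20989 ≈ 2.0 - 144.88*I)
z(-85 - 1*23) + a = 0 + (2 - I*√20989) = 2 - I*√20989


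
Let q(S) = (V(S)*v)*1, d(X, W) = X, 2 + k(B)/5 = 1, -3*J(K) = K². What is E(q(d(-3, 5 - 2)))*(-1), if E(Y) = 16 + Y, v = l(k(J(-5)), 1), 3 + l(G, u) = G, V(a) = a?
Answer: -40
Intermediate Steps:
J(K) = -K²/3
k(B) = -5 (k(B) = -10 + 5*1 = -10 + 5 = -5)
l(G, u) = -3 + G
v = -8 (v = -3 - 5 = -8)
q(S) = -8*S (q(S) = (S*(-8))*1 = -8*S*1 = -8*S)
E(q(d(-3, 5 - 2)))*(-1) = (16 - 8*(-3))*(-1) = (16 + 24)*(-1) = 40*(-1) = -40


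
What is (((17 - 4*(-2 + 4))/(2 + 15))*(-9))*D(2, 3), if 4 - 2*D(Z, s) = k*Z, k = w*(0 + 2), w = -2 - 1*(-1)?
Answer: -324/17 ≈ -19.059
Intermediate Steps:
w = -1 (w = -2 + 1 = -1)
k = -2 (k = -(0 + 2) = -1*2 = -2)
D(Z, s) = 2 + Z (D(Z, s) = 2 - (-1)*Z = 2 + Z)
(((17 - 4*(-2 + 4))/(2 + 15))*(-9))*D(2, 3) = (((17 - 4*(-2 + 4))/(2 + 15))*(-9))*(2 + 2) = (((17 - 4*2)/17)*(-9))*4 = (((17 - 8)*(1/17))*(-9))*4 = ((9*(1/17))*(-9))*4 = ((9/17)*(-9))*4 = -81/17*4 = -324/17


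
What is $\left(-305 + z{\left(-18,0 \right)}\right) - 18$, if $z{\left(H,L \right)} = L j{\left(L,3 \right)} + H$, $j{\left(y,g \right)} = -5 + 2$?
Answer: $-341$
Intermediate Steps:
$j{\left(y,g \right)} = -3$
$z{\left(H,L \right)} = H - 3 L$ ($z{\left(H,L \right)} = L \left(-3\right) + H = - 3 L + H = H - 3 L$)
$\left(-305 + z{\left(-18,0 \right)}\right) - 18 = \left(-305 - 18\right) - 18 = -323 - 18 = -341$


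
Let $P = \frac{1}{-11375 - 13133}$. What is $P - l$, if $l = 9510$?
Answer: $- \frac{233071081}{24508} \approx -9510.0$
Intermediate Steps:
$P = - \frac{1}{24508}$ ($P = \frac{1}{-24508} = - \frac{1}{24508} \approx -4.0803 \cdot 10^{-5}$)
$P - l = - \frac{1}{24508} - 9510 = - \frac{233071081}{24508}$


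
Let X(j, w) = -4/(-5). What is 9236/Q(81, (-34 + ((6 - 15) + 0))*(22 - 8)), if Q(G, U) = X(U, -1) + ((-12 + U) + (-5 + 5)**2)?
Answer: -23090/1533 ≈ -15.062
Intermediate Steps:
X(j, w) = 4/5 (X(j, w) = -4*(-1/5) = 4/5)
Q(G, U) = -56/5 + U (Q(G, U) = 4/5 + ((-12 + U) + (-5 + 5)**2) = 4/5 + ((-12 + U) + 0**2) = 4/5 + ((-12 + U) + 0) = 4/5 + (-12 + U) = -56/5 + U)
9236/Q(81, (-34 + ((6 - 15) + 0))*(22 - 8)) = 9236/(-56/5 + (-34 + ((6 - 15) + 0))*(22 - 8)) = 9236/(-56/5 + (-34 + (-9 + 0))*14) = 9236/(-56/5 + (-34 - 9)*14) = 9236/(-56/5 - 43*14) = 9236/(-56/5 - 602) = 9236/(-3066/5) = 9236*(-5/3066) = -23090/1533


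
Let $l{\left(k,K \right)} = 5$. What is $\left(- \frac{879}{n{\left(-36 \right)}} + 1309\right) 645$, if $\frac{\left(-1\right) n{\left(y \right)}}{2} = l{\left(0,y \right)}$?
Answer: $\frac{1802001}{2} \approx 9.01 \cdot 10^{5}$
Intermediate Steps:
$n{\left(y \right)} = -10$ ($n{\left(y \right)} = \left(-2\right) 5 = -10$)
$\left(- \frac{879}{n{\left(-36 \right)}} + 1309\right) 645 = \left(- \frac{879}{-10} + 1309\right) 645 = \left(\left(-879\right) \left(- \frac{1}{10}\right) + 1309\right) 645 = \left(\frac{879}{10} + 1309\right) 645 = \frac{13969}{10} \cdot 645 = \frac{1802001}{2}$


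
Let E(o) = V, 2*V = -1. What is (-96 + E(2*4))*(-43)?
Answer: 8299/2 ≈ 4149.5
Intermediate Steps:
V = -1/2 (V = (1/2)*(-1) = -1/2 ≈ -0.50000)
E(o) = -1/2
(-96 + E(2*4))*(-43) = (-96 - 1/2)*(-43) = -193/2*(-43) = 8299/2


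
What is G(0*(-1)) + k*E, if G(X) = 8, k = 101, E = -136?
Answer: -13728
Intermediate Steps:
G(0*(-1)) + k*E = 8 + 101*(-136) = 8 - 13736 = -13728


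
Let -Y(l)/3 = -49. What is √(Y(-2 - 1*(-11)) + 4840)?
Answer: √4987 ≈ 70.619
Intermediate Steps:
Y(l) = 147 (Y(l) = -3*(-49) = 147)
√(Y(-2 - 1*(-11)) + 4840) = √(147 + 4840) = √4987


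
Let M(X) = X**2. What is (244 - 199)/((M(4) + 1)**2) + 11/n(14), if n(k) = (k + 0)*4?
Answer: 5699/16184 ≈ 0.35214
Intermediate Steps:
n(k) = 4*k (n(k) = k*4 = 4*k)
(244 - 199)/((M(4) + 1)**2) + 11/n(14) = (244 - 199)/((4**2 + 1)**2) + 11/((4*14)) = 45/((16 + 1)**2) + 11/56 = 45/(17**2) + 11*(1/56) = 45/289 + 11/56 = 5699/16184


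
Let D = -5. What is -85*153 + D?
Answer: -13010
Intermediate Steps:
-85*153 + D = -85*153 - 5 = -13005 - 5 = -13010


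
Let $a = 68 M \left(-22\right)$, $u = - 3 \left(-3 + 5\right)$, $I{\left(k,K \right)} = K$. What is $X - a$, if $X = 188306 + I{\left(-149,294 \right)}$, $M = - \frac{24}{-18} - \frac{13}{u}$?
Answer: $193836$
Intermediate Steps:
$u = -6$ ($u = \left(-3\right) 2 = -6$)
$M = \frac{7}{2}$ ($M = - \frac{24}{-18} - \frac{13}{-6} = \left(-24\right) \left(- \frac{1}{18}\right) - - \frac{13}{6} = \frac{4}{3} + \frac{13}{6} = \frac{7}{2} \approx 3.5$)
$X = 188600$ ($X = 188306 + 294 = 188600$)
$a = -5236$ ($a = 68 \cdot \frac{7}{2} \left(-22\right) = 238 \left(-22\right) = -5236$)
$X - a = 188600 - -5236 = 188600 + 5236 = 193836$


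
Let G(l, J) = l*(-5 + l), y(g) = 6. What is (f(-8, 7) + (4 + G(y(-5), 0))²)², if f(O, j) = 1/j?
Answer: 491401/49 ≈ 10029.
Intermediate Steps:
(f(-8, 7) + (4 + G(y(-5), 0))²)² = (1/7 + (4 + 6*(-5 + 6))²)² = (⅐ + (4 + 6*1)²)² = (⅐ + (4 + 6)²)² = (⅐ + 10²)² = (⅐ + 100)² = (701/7)² = 491401/49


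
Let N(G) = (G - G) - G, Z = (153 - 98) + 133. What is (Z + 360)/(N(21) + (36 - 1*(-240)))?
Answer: 548/255 ≈ 2.1490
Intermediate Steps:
Z = 188 (Z = 55 + 133 = 188)
N(G) = -G (N(G) = 0 - G = -G)
(Z + 360)/(N(21) + (36 - 1*(-240))) = (188 + 360)/(-1*21 + (36 - 1*(-240))) = 548/(-21 + (36 + 240)) = 548/(-21 + 276) = 548/255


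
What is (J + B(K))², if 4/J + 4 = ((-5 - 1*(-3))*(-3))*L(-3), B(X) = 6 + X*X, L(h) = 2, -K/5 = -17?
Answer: 209178369/4 ≈ 5.2295e+7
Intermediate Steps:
K = 85 (K = -5*(-17) = 85)
B(X) = 6 + X²
J = ½ (J = 4/(-4 + ((-5 - 1*(-3))*(-3))*2) = 4/(-4 + ((-5 + 3)*(-3))*2) = 4/(-4 - 2*(-3)*2) = 4/(-4 + 6*2) = 4/(-4 + 12) = 4/8 = 4*(⅛) = ½ ≈ 0.50000)
(J + B(K))² = (½ + (6 + 85²))² = (½ + (6 + 7225))² = (½ + 7231)² = (14463/2)² = 209178369/4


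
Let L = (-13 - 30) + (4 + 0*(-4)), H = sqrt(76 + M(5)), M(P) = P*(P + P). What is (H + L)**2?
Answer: 1647 - 234*sqrt(14) ≈ 771.45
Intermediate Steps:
M(P) = 2*P**2 (M(P) = P*(2*P) = 2*P**2)
H = 3*sqrt(14) (H = sqrt(76 + 2*5**2) = sqrt(76 + 2*25) = sqrt(76 + 50) = sqrt(126) = 3*sqrt(14) ≈ 11.225)
L = -39 (L = -43 + (4 + 0) = -43 + 4 = -39)
(H + L)**2 = (3*sqrt(14) - 39)**2 = (-39 + 3*sqrt(14))**2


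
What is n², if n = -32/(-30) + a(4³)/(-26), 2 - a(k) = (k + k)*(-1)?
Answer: 3481/225 ≈ 15.471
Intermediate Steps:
a(k) = 2 + 2*k (a(k) = 2 - (k + k)*(-1) = 2 - 2*k*(-1) = 2 - (-2)*k = 2 + 2*k)
n = -59/15 (n = -32/(-30) + (2 + 2*4³)/(-26) = -32*(-1/30) + (2 + 2*64)*(-1/26) = 16/15 + (2 + 128)*(-1/26) = 16/15 + 130*(-1/26) = 16/15 - 5 = -59/15 ≈ -3.9333)
n² = (-59/15)² = 3481/225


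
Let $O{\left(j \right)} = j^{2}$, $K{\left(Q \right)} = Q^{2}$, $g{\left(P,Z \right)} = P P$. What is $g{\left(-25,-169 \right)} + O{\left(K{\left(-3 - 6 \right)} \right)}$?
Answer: $7186$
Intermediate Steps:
$g{\left(P,Z \right)} = P^{2}$
$g{\left(-25,-169 \right)} + O{\left(K{\left(-3 - 6 \right)} \right)} = \left(-25\right)^{2} + \left(\left(-3 - 6\right)^{2}\right)^{2} = 625 + \left(\left(-3 - 6\right)^{2}\right)^{2} = 625 + \left(\left(-9\right)^{2}\right)^{2} = 625 + 81^{2} = 625 + 6561 = 7186$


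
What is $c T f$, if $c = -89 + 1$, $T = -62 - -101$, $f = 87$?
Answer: $-298584$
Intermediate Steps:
$T = 39$ ($T = -62 + 101 = 39$)
$c = -88$
$c T f = \left(-88\right) 39 \cdot 87 = \left(-3432\right) 87 = -298584$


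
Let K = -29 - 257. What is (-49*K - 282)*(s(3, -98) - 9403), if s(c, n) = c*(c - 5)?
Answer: -129204388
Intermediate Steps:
K = -286
s(c, n) = c*(-5 + c)
(-49*K - 282)*(s(3, -98) - 9403) = (-49*(-286) - 282)*(3*(-5 + 3) - 9403) = (14014 - 282)*(3*(-2) - 9403) = 13732*(-6 - 9403) = 13732*(-9409) = -129204388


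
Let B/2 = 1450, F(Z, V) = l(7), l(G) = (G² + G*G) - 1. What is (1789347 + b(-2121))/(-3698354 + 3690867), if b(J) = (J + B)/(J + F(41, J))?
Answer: -3621637549/15153688 ≈ -238.99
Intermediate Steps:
l(G) = -1 + 2*G² (l(G) = (G² + G²) - 1 = 2*G² - 1 = -1 + 2*G²)
F(Z, V) = 97 (F(Z, V) = -1 + 2*7² = -1 + 2*49 = -1 + 98 = 97)
B = 2900 (B = 2*1450 = 2900)
b(J) = (2900 + J)/(97 + J) (b(J) = (J + 2900)/(J + 97) = (2900 + J)/(97 + J))
(1789347 + b(-2121))/(-3698354 + 3690867) = (1789347 + (2900 - 2121)/(97 - 2121))/(-3698354 + 3690867) = (1789347 + 779/(-2024))/(-7487) = (1789347 - 1/2024*779)*(-1/7487) = (1789347 - 779/2024)*(-1/7487) = (3621637549/2024)*(-1/7487) = -3621637549/15153688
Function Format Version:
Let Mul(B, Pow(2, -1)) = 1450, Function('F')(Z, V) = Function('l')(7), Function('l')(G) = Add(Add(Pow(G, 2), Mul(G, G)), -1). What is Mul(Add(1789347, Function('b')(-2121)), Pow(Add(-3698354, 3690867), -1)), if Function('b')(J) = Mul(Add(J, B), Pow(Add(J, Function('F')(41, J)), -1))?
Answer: Rational(-3621637549, 15153688) ≈ -238.99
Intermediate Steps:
Function('l')(G) = Add(-1, Mul(2, Pow(G, 2))) (Function('l')(G) = Add(Add(Pow(G, 2), Pow(G, 2)), -1) = Add(Mul(2, Pow(G, 2)), -1) = Add(-1, Mul(2, Pow(G, 2))))
Function('F')(Z, V) = 97 (Function('F')(Z, V) = Add(-1, Mul(2, Pow(7, 2))) = Add(-1, Mul(2, 49)) = Add(-1, 98) = 97)
B = 2900 (B = Mul(2, 1450) = 2900)
Function('b')(J) = Mul(Pow(Add(97, J), -1), Add(2900, J)) (Function('b')(J) = Mul(Add(J, 2900), Pow(Add(J, 97), -1)) = Mul(Add(2900, J), Pow(Add(97, J), -1)) = Mul(Pow(Add(97, J), -1), Add(2900, J)))
Mul(Add(1789347, Function('b')(-2121)), Pow(Add(-3698354, 3690867), -1)) = Mul(Add(1789347, Mul(Pow(Add(97, -2121), -1), Add(2900, -2121))), Pow(Add(-3698354, 3690867), -1)) = Mul(Add(1789347, Mul(Pow(-2024, -1), 779)), Pow(-7487, -1)) = Mul(Add(1789347, Mul(Rational(-1, 2024), 779)), Rational(-1, 7487)) = Mul(Add(1789347, Rational(-779, 2024)), Rational(-1, 7487)) = Mul(Rational(3621637549, 2024), Rational(-1, 7487)) = Rational(-3621637549, 15153688)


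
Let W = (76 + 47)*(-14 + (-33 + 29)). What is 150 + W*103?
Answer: -227892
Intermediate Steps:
W = -2214 (W = 123*(-14 - 4) = 123*(-18) = -2214)
150 + W*103 = 150 - 2214*103 = 150 - 228042 = -227892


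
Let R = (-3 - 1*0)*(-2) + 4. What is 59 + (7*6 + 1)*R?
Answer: 489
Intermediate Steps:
R = 10 (R = (-3 + 0)*(-2) + 4 = -3*(-2) + 4 = 6 + 4 = 10)
59 + (7*6 + 1)*R = 59 + (7*6 + 1)*10 = 59 + (42 + 1)*10 = 59 + 43*10 = 59 + 430 = 489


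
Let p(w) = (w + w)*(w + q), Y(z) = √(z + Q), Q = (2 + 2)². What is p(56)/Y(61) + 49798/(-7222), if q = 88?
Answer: -24899/3611 + 2304*√77/11 ≈ 1831.1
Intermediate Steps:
Q = 16 (Q = 4² = 16)
Y(z) = √(16 + z) (Y(z) = √(z + 16) = √(16 + z))
p(w) = 2*w*(88 + w) (p(w) = (w + w)*(w + 88) = (2*w)*(88 + w) = 2*w*(88 + w))
p(56)/Y(61) + 49798/(-7222) = (2*56*(88 + 56))/(√(16 + 61)) + 49798/(-7222) = (2*56*144)/(√77) + 49798*(-1/7222) = 16128*(√77/77) - 24899/3611 = 2304*√77/11 - 24899/3611 = -24899/3611 + 2304*√77/11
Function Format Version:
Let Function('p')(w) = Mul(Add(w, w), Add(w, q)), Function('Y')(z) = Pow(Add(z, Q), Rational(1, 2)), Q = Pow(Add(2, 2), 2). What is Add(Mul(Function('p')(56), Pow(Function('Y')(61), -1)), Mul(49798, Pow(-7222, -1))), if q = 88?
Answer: Add(Rational(-24899, 3611), Mul(Rational(2304, 11), Pow(77, Rational(1, 2)))) ≈ 1831.1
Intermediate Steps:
Q = 16 (Q = Pow(4, 2) = 16)
Function('Y')(z) = Pow(Add(16, z), Rational(1, 2)) (Function('Y')(z) = Pow(Add(z, 16), Rational(1, 2)) = Pow(Add(16, z), Rational(1, 2)))
Function('p')(w) = Mul(2, w, Add(88, w)) (Function('p')(w) = Mul(Add(w, w), Add(w, 88)) = Mul(Mul(2, w), Add(88, w)) = Mul(2, w, Add(88, w)))
Add(Mul(Function('p')(56), Pow(Function('Y')(61), -1)), Mul(49798, Pow(-7222, -1))) = Add(Mul(Mul(2, 56, Add(88, 56)), Pow(Pow(Add(16, 61), Rational(1, 2)), -1)), Mul(49798, Pow(-7222, -1))) = Add(Mul(Mul(2, 56, 144), Pow(Pow(77, Rational(1, 2)), -1)), Mul(49798, Rational(-1, 7222))) = Add(Mul(16128, Mul(Rational(1, 77), Pow(77, Rational(1, 2)))), Rational(-24899, 3611)) = Add(Mul(Rational(2304, 11), Pow(77, Rational(1, 2))), Rational(-24899, 3611)) = Add(Rational(-24899, 3611), Mul(Rational(2304, 11), Pow(77, Rational(1, 2))))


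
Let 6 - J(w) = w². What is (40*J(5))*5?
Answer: -3800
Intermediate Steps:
J(w) = 6 - w²
(40*J(5))*5 = (40*(6 - 1*5²))*5 = (40*(6 - 1*25))*5 = (40*(6 - 25))*5 = (40*(-19))*5 = -760*5 = -3800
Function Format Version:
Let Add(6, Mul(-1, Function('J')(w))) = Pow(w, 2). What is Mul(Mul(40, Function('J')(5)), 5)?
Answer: -3800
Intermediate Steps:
Function('J')(w) = Add(6, Mul(-1, Pow(w, 2)))
Mul(Mul(40, Function('J')(5)), 5) = Mul(Mul(40, Add(6, Mul(-1, Pow(5, 2)))), 5) = Mul(Mul(40, Add(6, Mul(-1, 25))), 5) = Mul(Mul(40, Add(6, -25)), 5) = Mul(Mul(40, -19), 5) = Mul(-760, 5) = -3800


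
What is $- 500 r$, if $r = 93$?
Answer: $-46500$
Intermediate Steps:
$- 500 r = \left(-500\right) 93 = -46500$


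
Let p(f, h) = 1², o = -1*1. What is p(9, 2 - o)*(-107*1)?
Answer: -107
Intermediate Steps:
o = -1
p(f, h) = 1
p(9, 2 - o)*(-107*1) = 1*(-107*1) = 1*(-107) = -107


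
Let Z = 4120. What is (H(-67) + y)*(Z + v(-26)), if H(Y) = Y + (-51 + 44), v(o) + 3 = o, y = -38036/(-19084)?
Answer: -1405442595/4771 ≈ -2.9458e+5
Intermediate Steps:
y = 9509/4771 (y = -38036*(-1/19084) = 9509/4771 ≈ 1.9931)
v(o) = -3 + o
H(Y) = -7 + Y (H(Y) = Y - 7 = -7 + Y)
(H(-67) + y)*(Z + v(-26)) = ((-7 - 67) + 9509/4771)*(4120 + (-3 - 26)) = (-74 + 9509/4771)*(4120 - 29) = -343545/4771*4091 = -1405442595/4771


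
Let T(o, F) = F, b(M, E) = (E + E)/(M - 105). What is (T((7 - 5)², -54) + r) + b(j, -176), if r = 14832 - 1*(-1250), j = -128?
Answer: 3734876/233 ≈ 16030.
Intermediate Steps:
b(M, E) = 2*E/(-105 + M) (b(M, E) = (2*E)/(-105 + M) = 2*E/(-105 + M))
r = 16082 (r = 14832 + 1250 = 16082)
(T((7 - 5)², -54) + r) + b(j, -176) = (-54 + 16082) + 2*(-176)/(-105 - 128) = 16028 + 2*(-176)/(-233) = 16028 + 2*(-176)*(-1/233) = 16028 + 352/233 = 3734876/233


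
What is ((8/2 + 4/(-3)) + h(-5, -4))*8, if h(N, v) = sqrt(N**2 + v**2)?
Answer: 64/3 + 8*sqrt(41) ≈ 72.558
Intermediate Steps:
((8/2 + 4/(-3)) + h(-5, -4))*8 = ((8/2 + 4/(-3)) + sqrt((-5)**2 + (-4)**2))*8 = ((8*(1/2) + 4*(-1/3)) + sqrt(25 + 16))*8 = ((4 - 4/3) + sqrt(41))*8 = (8/3 + sqrt(41))*8 = 64/3 + 8*sqrt(41)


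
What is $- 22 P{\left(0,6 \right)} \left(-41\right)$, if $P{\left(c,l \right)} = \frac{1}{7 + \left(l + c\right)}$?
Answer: $\frac{902}{13} \approx 69.385$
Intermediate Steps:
$P{\left(c,l \right)} = \frac{1}{7 + c + l}$ ($P{\left(c,l \right)} = \frac{1}{7 + \left(c + l\right)} = \frac{1}{7 + c + l}$)
$- 22 P{\left(0,6 \right)} \left(-41\right) = - \frac{22}{7 + 0 + 6} \left(-41\right) = - \frac{22}{13} \left(-41\right) = \left(-22\right) \frac{1}{13} \left(-41\right) = \left(- \frac{22}{13}\right) \left(-41\right) = \frac{902}{13}$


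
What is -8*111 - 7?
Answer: -895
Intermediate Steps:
-8*111 - 7 = -888 - 7 = -895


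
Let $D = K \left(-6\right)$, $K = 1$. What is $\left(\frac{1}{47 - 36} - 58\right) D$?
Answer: $\frac{3822}{11} \approx 347.45$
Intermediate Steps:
$D = -6$ ($D = 1 \left(-6\right) = -6$)
$\left(\frac{1}{47 - 36} - 58\right) D = \left(\frac{1}{47 - 36} - 58\right) \left(-6\right) = \left(\frac{1}{11} - 58\right) \left(-6\right) = \left(- \frac{637}{11}\right) \left(-6\right) = \frac{3822}{11}$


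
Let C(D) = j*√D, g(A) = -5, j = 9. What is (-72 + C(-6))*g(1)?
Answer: 360 - 45*I*√6 ≈ 360.0 - 110.23*I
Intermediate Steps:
C(D) = 9*√D
(-72 + C(-6))*g(1) = (-72 + 9*√(-6))*(-5) = (-72 + 9*(I*√6))*(-5) = (-72 + 9*I*√6)*(-5) = 360 - 45*I*√6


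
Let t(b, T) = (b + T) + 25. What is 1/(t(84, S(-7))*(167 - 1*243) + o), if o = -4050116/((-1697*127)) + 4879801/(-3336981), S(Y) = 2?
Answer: -719182808139/6054562699152527 ≈ -0.00011878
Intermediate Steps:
t(b, T) = 25 + T + b (t(b, T) = (T + b) + 25 = 25 + T + b)
o = 12463470308077/719182808139 (o = -4050116/(-215519) + 4879801*(-1/3336981) = -4050116*(-1/215519) - 4879801/3336981 = 4050116/215519 - 4879801/3336981 = 12463470308077/719182808139 ≈ 17.330)
1/(t(84, S(-7))*(167 - 1*243) + o) = 1/((25 + 2 + 84)*(167 - 1*243) + 12463470308077/719182808139) = 1/(111*(167 - 243) + 12463470308077/719182808139) = 1/(111*(-76) + 12463470308077/719182808139) = 1/(-8436 + 12463470308077/719182808139) = 1/(-6054562699152527/719182808139) = -719182808139/6054562699152527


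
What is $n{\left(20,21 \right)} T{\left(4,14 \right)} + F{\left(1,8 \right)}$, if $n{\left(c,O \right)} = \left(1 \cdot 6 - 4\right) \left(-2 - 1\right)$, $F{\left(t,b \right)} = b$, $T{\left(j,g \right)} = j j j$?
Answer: $-376$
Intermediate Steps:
$T{\left(j,g \right)} = j^{3}$ ($T{\left(j,g \right)} = j^{2} j = j^{3}$)
$n{\left(c,O \right)} = -6$ ($n{\left(c,O \right)} = \left(6 - 4\right) \left(-3\right) = 2 \left(-3\right) = -6$)
$n{\left(20,21 \right)} T{\left(4,14 \right)} + F{\left(1,8 \right)} = - 6 \cdot 4^{3} + 8 = \left(-6\right) 64 + 8 = -384 + 8 = -376$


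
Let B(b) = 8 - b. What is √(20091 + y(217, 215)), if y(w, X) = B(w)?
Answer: √19882 ≈ 141.00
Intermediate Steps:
y(w, X) = 8 - w
√(20091 + y(217, 215)) = √(20091 + (8 - 1*217)) = √(20091 + (8 - 217)) = √(20091 - 209) = √19882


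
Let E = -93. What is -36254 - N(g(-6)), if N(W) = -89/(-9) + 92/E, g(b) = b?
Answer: -10117349/279 ≈ -36263.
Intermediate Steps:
N(W) = 2483/279 (N(W) = -89/(-9) + 92/(-93) = -89*(-1/9) + 92*(-1/93) = 89/9 - 92/93 = 2483/279)
-36254 - N(g(-6)) = -36254 - 1*2483/279 = -36254 - 2483/279 = -10117349/279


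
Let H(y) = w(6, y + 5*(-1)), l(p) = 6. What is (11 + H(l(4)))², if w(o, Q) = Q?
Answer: 144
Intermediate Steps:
H(y) = -5 + y (H(y) = y + 5*(-1) = y - 5 = -5 + y)
(11 + H(l(4)))² = (11 + (-5 + 6))² = (11 + 1)² = 12² = 144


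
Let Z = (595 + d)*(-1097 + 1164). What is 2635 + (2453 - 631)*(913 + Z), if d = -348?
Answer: 31818399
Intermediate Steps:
Z = 16549 (Z = (595 - 348)*(-1097 + 1164) = 247*67 = 16549)
2635 + (2453 - 631)*(913 + Z) = 2635 + (2453 - 631)*(913 + 16549) = 2635 + 1822*17462 = 2635 + 31815764 = 31818399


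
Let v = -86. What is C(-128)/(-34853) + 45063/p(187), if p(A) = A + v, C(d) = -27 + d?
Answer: 1570596394/3520153 ≈ 446.17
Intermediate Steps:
p(A) = -86 + A (p(A) = A - 86 = -86 + A)
C(-128)/(-34853) + 45063/p(187) = (-27 - 128)/(-34853) + 45063/(-86 + 187) = -155*(-1/34853) + 45063/101 = 155/34853 + 45063*(1/101) = 155/34853 + 45063/101 = 1570596394/3520153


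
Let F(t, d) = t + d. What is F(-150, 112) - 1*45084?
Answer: -45122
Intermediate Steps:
F(t, d) = d + t
F(-150, 112) - 1*45084 = (112 - 150) - 1*45084 = -38 - 45084 = -45122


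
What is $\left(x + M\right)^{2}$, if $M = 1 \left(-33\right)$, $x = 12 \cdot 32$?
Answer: $123201$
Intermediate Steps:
$x = 384$
$M = -33$
$\left(x + M\right)^{2} = \left(384 - 33\right)^{2} = 351^{2} = 123201$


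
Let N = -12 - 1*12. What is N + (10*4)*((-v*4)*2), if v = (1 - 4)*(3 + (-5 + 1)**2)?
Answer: 18216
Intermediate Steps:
v = -57 (v = -3*(3 + (-4)**2) = -3*(3 + 16) = -3*19 = -57)
N = -24 (N = -12 - 12 = -24)
N + (10*4)*((-v*4)*2) = -24 + (10*4)*((-1*(-57)*4)*2) = -24 + 40*((57*4)*2) = -24 + 40*(228*2) = -24 + 40*456 = -24 + 18240 = 18216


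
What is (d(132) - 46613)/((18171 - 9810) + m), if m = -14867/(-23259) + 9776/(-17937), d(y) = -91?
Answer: -3247458980472/581370125993 ≈ -5.5859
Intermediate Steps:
m = 13096465/139065561 (m = -14867*(-1/23259) + 9776*(-1/17937) = 14867/23259 - 9776/17937 = 13096465/139065561 ≈ 0.094175)
(d(132) - 46613)/((18171 - 9810) + m) = (-91 - 46613)/((18171 - 9810) + 13096465/139065561) = -46704/(8361 + 13096465/139065561) = -46704/1162740251986/139065561 = -46704*139065561/1162740251986 = -3247458980472/581370125993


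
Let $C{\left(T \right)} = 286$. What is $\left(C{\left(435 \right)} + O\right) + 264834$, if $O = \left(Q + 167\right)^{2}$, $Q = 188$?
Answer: $391145$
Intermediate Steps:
$O = 126025$ ($O = \left(188 + 167\right)^{2} = 355^{2} = 126025$)
$\left(C{\left(435 \right)} + O\right) + 264834 = \left(286 + 126025\right) + 264834 = 126311 + 264834 = 391145$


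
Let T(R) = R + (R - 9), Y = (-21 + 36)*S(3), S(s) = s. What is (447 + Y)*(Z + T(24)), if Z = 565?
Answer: 297168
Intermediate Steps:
Y = 45 (Y = (-21 + 36)*3 = 15*3 = 45)
T(R) = -9 + 2*R (T(R) = R + (-9 + R) = -9 + 2*R)
(447 + Y)*(Z + T(24)) = (447 + 45)*(565 + (-9 + 2*24)) = 492*(565 + (-9 + 48)) = 492*(565 + 39) = 492*604 = 297168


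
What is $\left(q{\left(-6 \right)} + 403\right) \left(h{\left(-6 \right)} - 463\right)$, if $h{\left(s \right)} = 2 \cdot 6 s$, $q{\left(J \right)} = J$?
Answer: $-212395$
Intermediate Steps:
$h{\left(s \right)} = 12 s$
$\left(q{\left(-6 \right)} + 403\right) \left(h{\left(-6 \right)} - 463\right) = \left(-6 + 403\right) \left(12 \left(-6\right) - 463\right) = 397 \left(-72 - 463\right) = 397 \left(-535\right) = -212395$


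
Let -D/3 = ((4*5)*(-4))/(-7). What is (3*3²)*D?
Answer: -6480/7 ≈ -925.71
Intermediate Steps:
D = -240/7 (D = -3*(4*5)*(-4)/(-7) = -3*20*(-4)*(-1)/7 = -(-240)*(-1)/7 = -3*80/7 = -240/7 ≈ -34.286)
(3*3²)*D = (3*3²)*(-240/7) = (3*9)*(-240/7) = 27*(-240/7) = -6480/7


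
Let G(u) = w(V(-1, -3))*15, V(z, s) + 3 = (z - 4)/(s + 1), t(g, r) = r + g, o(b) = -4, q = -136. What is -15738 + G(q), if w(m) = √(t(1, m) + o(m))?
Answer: -15738 + 15*I*√14/2 ≈ -15738.0 + 28.062*I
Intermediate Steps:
t(g, r) = g + r
V(z, s) = -3 + (-4 + z)/(1 + s) (V(z, s) = -3 + (z - 4)/(s + 1) = -3 + (-4 + z)/(1 + s))
w(m) = √(-3 + m) (w(m) = √((1 + m) - 4) = √(-3 + m))
G(u) = 15*I*√14/2 (G(u) = √(-3 + (-7 - 1 - 3*(-3))/(1 - 3))*15 = √(-3 + (-7 - 1 + 9)/(-2))*15 = √(-3 - ½*1)*15 = √(-3 - ½)*15 = √(-7/2)*15 = (I*√14/2)*15 = 15*I*√14/2)
-15738 + G(q) = -15738 + 15*I*√14/2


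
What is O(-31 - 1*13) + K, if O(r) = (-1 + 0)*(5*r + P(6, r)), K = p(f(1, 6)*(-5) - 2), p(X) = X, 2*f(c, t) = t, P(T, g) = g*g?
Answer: -1733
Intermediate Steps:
P(T, g) = g²
f(c, t) = t/2
K = -17 (K = ((½)*6)*(-5) - 2 = 3*(-5) - 2 = -15 - 2 = -17)
O(r) = -r² - 5*r (O(r) = (-1 + 0)*(5*r + r²) = -(r² + 5*r) = -r² - 5*r)
O(-31 - 1*13) + K = (-31 - 1*13)*(-5 - (-31 - 1*13)) - 17 = (-31 - 13)*(-5 - (-31 - 13)) - 17 = -44*(-5 - 1*(-44)) - 17 = -44*(-5 + 44) - 17 = -44*39 - 17 = -1716 - 17 = -1733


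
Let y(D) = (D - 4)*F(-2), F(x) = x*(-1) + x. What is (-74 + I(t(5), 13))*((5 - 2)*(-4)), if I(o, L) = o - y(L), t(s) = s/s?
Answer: 876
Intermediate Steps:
F(x) = 0 (F(x) = -x + x = 0)
t(s) = 1
y(D) = 0 (y(D) = (D - 4)*0 = (-4 + D)*0 = 0)
I(o, L) = o (I(o, L) = o - 1*0 = o + 0 = o)
(-74 + I(t(5), 13))*((5 - 2)*(-4)) = (-74 + 1)*((5 - 2)*(-4)) = -219*(-4) = -73*(-12) = 876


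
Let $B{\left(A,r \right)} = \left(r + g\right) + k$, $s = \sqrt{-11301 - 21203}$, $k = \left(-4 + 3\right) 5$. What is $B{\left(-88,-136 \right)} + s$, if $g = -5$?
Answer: $-146 + 2 i \sqrt{8126} \approx -146.0 + 180.29 i$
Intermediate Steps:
$k = -5$ ($k = \left(-1\right) 5 = -5$)
$s = 2 i \sqrt{8126}$ ($s = \sqrt{-32504} = 2 i \sqrt{8126} \approx 180.29 i$)
$B{\left(A,r \right)} = -10 + r$ ($B{\left(A,r \right)} = \left(r - 5\right) - 5 = \left(-5 + r\right) - 5 = -10 + r$)
$B{\left(-88,-136 \right)} + s = \left(-10 - 136\right) + 2 i \sqrt{8126} = -146 + 2 i \sqrt{8126}$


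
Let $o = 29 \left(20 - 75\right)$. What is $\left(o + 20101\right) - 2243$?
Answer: $16263$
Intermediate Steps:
$o = -1595$ ($o = 29 \left(-55\right) = -1595$)
$\left(o + 20101\right) - 2243 = \left(-1595 + 20101\right) - 2243 = 18506 - 2243 = 16263$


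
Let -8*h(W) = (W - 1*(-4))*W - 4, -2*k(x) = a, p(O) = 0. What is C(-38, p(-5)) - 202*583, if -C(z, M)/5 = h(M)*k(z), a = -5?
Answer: -471089/4 ≈ -1.1777e+5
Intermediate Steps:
k(x) = 5/2 (k(x) = -½*(-5) = 5/2)
h(W) = ½ - W*(4 + W)/8 (h(W) = -((W - 1*(-4))*W - 4)/8 = -((W + 4)*W - 4)/8 = -((4 + W)*W - 4)/8 = -(W*(4 + W) - 4)/8 = -(-4 + W*(4 + W))/8 = ½ - W*(4 + W)/8)
C(z, M) = -25/4 + 25*M/4 + 25*M²/16 (C(z, M) = -5*(½ - M/2 - M²/8)*5/2 = -5*(5/4 - 5*M/4 - 5*M²/16) = -25/4 + 25*M/4 + 25*M²/16)
C(-38, p(-5)) - 202*583 = (-25/4 + (25/4)*0 + (25/16)*0²) - 202*583 = (-25/4 + 0 + (25/16)*0) - 117766 = (-25/4 + 0 + 0) - 117766 = -25/4 - 117766 = -471089/4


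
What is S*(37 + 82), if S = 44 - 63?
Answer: -2261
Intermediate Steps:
S = -19
S*(37 + 82) = -19*(37 + 82) = -19*119 = -2261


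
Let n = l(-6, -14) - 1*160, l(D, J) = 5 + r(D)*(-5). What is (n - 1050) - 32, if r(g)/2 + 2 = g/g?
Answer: -1227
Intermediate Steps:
r(g) = -2 (r(g) = -4 + 2*(g/g) = -4 + 2*1 = -4 + 2 = -2)
l(D, J) = 15 (l(D, J) = 5 - 2*(-5) = 5 + 10 = 15)
n = -145 (n = 15 - 1*160 = 15 - 160 = -145)
(n - 1050) - 32 = (-145 - 1050) - 32 = -1195 - 32 = -1227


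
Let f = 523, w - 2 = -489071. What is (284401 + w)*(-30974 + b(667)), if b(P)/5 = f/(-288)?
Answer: 456569639209/72 ≈ 6.3412e+9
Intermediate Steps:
w = -489069 (w = 2 - 489071 = -489069)
b(P) = -2615/288 (b(P) = 5*(523/(-288)) = 5*(523*(-1/288)) = 5*(-523/288) = -2615/288)
(284401 + w)*(-30974 + b(667)) = (284401 - 489069)*(-30974 - 2615/288) = -204668*(-8923127/288) = 456569639209/72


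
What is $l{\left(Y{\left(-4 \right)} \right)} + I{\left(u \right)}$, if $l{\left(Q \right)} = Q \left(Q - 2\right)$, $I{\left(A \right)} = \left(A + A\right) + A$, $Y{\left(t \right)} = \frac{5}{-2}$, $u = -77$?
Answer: $- \frac{879}{4} \approx -219.75$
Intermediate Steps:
$Y{\left(t \right)} = - \frac{5}{2}$ ($Y{\left(t \right)} = 5 \left(- \frac{1}{2}\right) = - \frac{5}{2}$)
$I{\left(A \right)} = 3 A$ ($I{\left(A \right)} = 2 A + A = 3 A$)
$l{\left(Q \right)} = Q \left(-2 + Q\right)$
$l{\left(Y{\left(-4 \right)} \right)} + I{\left(u \right)} = - \frac{5 \left(-2 - \frac{5}{2}\right)}{2} + 3 \left(-77\right) = \left(- \frac{5}{2}\right) \left(- \frac{9}{2}\right) - 231 = \frac{45}{4} - 231 = - \frac{879}{4}$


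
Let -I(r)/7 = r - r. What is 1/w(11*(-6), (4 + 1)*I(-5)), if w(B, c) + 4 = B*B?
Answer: 1/4352 ≈ 0.00022978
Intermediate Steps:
I(r) = 0 (I(r) = -7*(r - r) = -7*0 = 0)
w(B, c) = -4 + B² (w(B, c) = -4 + B*B = -4 + B²)
1/w(11*(-6), (4 + 1)*I(-5)) = 1/(-4 + (11*(-6))²) = 1/(-4 + (-66)²) = 1/(-4 + 4356) = 1/4352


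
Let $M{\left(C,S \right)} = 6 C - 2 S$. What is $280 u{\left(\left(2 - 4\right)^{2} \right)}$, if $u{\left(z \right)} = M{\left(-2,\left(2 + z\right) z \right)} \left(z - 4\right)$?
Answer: $0$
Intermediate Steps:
$M{\left(C,S \right)} = - 2 S + 6 C$
$u{\left(z \right)} = \left(-12 - 2 z \left(2 + z\right)\right) \left(-4 + z\right)$ ($u{\left(z \right)} = \left(- 2 \left(2 + z\right) z + 6 \left(-2\right)\right) \left(z - 4\right) = \left(- 2 z \left(2 + z\right) - 12\right) \left(-4 + z\right) = \left(-12 - 2 z \left(2 + z\right)\right) \left(-4 + z\right)$)
$280 u{\left(\left(2 - 4\right)^{2} \right)} = 280 \left(- 2 \left(-4 + \left(2 - 4\right)^{2}\right) \left(6 + \left(2 - 4\right)^{2} \left(2 + \left(2 - 4\right)^{2}\right)\right)\right) = 280 \left(- 2 \left(-4 + \left(-2\right)^{2}\right) \left(6 + \left(-2\right)^{2} \left(2 + \left(-2\right)^{2}\right)\right)\right) = 280 \left(- 2 \left(-4 + 4\right) \left(6 + 4 \left(2 + 4\right)\right)\right) = 280 \left(\left(-2\right) 0 \left(6 + 4 \cdot 6\right)\right) = 280 \left(\left(-2\right) 0 \left(6 + 24\right)\right) = 280 \left(\left(-2\right) 0 \cdot 30\right) = 280 \cdot 0 = 0$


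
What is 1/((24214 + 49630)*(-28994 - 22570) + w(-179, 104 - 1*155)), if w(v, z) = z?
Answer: -1/3807692067 ≈ -2.6263e-10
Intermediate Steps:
1/((24214 + 49630)*(-28994 - 22570) + w(-179, 104 - 1*155)) = 1/((24214 + 49630)*(-28994 - 22570) + (104 - 1*155)) = 1/(73844*(-51564) + (104 - 155)) = 1/(-3807692016 - 51) = 1/(-3807692067) = -1/3807692067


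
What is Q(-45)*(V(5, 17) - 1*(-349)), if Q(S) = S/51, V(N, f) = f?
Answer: -5490/17 ≈ -322.94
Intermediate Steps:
Q(S) = S/51 (Q(S) = S*(1/51) = S/51)
Q(-45)*(V(5, 17) - 1*(-349)) = ((1/51)*(-45))*(17 - 1*(-349)) = -15*(17 + 349)/17 = -15/17*366 = -5490/17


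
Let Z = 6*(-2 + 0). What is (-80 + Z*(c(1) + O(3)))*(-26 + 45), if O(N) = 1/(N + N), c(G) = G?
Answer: -1786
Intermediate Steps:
O(N) = 1/(2*N)
Z = -12 (Z = 6*(-2) = -12)
(-80 + Z*(c(1) + O(3)))*(-26 + 45) = (-80 - 12*(1 + (½)/3))*(-26 + 45) = (-80 - 12*(1 + (½)*(⅓)))*19 = (-80 - 12*(1 + ⅙))*19 = (-80 - 12*7/6)*19 = (-80 - 14)*19 = -94*19 = -1786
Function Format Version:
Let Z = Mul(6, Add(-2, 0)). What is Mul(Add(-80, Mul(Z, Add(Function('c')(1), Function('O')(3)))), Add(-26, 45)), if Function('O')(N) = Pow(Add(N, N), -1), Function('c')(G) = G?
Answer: -1786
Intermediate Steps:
Function('O')(N) = Mul(Rational(1, 2), Pow(N, -1)) (Function('O')(N) = Pow(Mul(2, N), -1) = Mul(Rational(1, 2), Pow(N, -1)))
Z = -12 (Z = Mul(6, -2) = -12)
Mul(Add(-80, Mul(Z, Add(Function('c')(1), Function('O')(3)))), Add(-26, 45)) = Mul(Add(-80, Mul(-12, Add(1, Mul(Rational(1, 2), Pow(3, -1))))), Add(-26, 45)) = Mul(Add(-80, Mul(-12, Add(1, Mul(Rational(1, 2), Rational(1, 3))))), 19) = Mul(Add(-80, Mul(-12, Add(1, Rational(1, 6)))), 19) = Mul(Add(-80, Mul(-12, Rational(7, 6))), 19) = Mul(Add(-80, -14), 19) = Mul(-94, 19) = -1786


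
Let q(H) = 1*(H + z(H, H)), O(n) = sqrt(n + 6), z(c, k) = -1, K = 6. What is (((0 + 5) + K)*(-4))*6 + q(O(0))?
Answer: -265 + sqrt(6) ≈ -262.55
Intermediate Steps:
O(n) = sqrt(6 + n)
q(H) = -1 + H (q(H) = 1*(H - 1) = 1*(-1 + H) = -1 + H)
(((0 + 5) + K)*(-4))*6 + q(O(0)) = (((0 + 5) + 6)*(-4))*6 + (-1 + sqrt(6 + 0)) = ((5 + 6)*(-4))*6 + (-1 + sqrt(6)) = (11*(-4))*6 + (-1 + sqrt(6)) = -44*6 + (-1 + sqrt(6)) = -264 + (-1 + sqrt(6)) = -265 + sqrt(6)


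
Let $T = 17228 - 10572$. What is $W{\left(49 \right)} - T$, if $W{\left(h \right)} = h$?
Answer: $-6607$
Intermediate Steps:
$T = 6656$ ($T = 17228 - 10572 = 6656$)
$W{\left(49 \right)} - T = 49 - 6656 = -6607$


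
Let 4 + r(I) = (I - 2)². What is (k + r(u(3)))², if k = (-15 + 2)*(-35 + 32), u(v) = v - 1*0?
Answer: 1296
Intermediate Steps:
u(v) = v (u(v) = v + 0 = v)
r(I) = -4 + (-2 + I)² (r(I) = -4 + (I - 2)² = -4 + (-2 + I)²)
k = 39 (k = -13*(-3) = 39)
(k + r(u(3)))² = (39 + 3*(-4 + 3))² = (39 + 3*(-1))² = (39 - 3)² = 36² = 1296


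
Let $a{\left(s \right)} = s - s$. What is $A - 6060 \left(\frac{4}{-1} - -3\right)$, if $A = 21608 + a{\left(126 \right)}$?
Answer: $27668$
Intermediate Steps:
$a{\left(s \right)} = 0$
$A = 21608$ ($A = 21608 + 0 = 21608$)
$A - 6060 \left(\frac{4}{-1} - -3\right) = 21608 - 6060 \left(\frac{4}{-1} - -3\right) = 21608 - 6060 \left(4 \left(-1\right) + 3\right) = 21608 - 6060 \left(-4 + 3\right) = 21608 - -6060 = 21608 + 6060 = 27668$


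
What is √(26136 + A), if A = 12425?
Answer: √38561 ≈ 196.37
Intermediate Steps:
√(26136 + A) = √(26136 + 12425) = √38561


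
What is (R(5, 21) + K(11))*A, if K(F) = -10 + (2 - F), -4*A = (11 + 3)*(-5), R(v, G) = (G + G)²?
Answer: 61075/2 ≈ 30538.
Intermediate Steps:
R(v, G) = 4*G² (R(v, G) = (2*G)² = 4*G²)
A = 35/2 (A = -(11 + 3)*(-5)/4 = -7*(-5)/2 = -¼*(-70) = 35/2 ≈ 17.500)
K(F) = -8 - F
(R(5, 21) + K(11))*A = (4*21² + (-8 - 1*11))*(35/2) = (4*441 + (-8 - 11))*(35/2) = (1764 - 19)*(35/2) = 1745*(35/2) = 61075/2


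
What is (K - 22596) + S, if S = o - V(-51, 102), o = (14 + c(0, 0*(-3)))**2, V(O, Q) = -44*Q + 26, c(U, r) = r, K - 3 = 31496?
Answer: 13561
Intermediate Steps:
K = 31499 (K = 3 + 31496 = 31499)
V(O, Q) = 26 - 44*Q
o = 196 (o = (14 + 0*(-3))**2 = (14 + 0)**2 = 14**2 = 196)
S = 4658 (S = 196 - (26 - 44*102) = 196 - (26 - 4488) = 196 - 1*(-4462) = 196 + 4462 = 4658)
(K - 22596) + S = (31499 - 22596) + 4658 = 8903 + 4658 = 13561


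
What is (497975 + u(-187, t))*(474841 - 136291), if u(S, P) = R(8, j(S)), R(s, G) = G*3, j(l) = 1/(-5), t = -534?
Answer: 168589233120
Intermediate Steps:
j(l) = -⅕
R(s, G) = 3*G
u(S, P) = -⅗ (u(S, P) = 3*(-⅕) = -⅗)
(497975 + u(-187, t))*(474841 - 136291) = (497975 - ⅗)*(474841 - 136291) = (2489872/5)*338550 = 168589233120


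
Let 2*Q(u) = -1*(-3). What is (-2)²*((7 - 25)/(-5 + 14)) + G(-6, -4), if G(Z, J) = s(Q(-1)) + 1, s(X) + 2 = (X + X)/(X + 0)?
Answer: -7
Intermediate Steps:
Q(u) = 3/2 (Q(u) = (-1*(-3))/2 = (½)*3 = 3/2)
s(X) = 0 (s(X) = -2 + (X + X)/(X + 0) = -2 + (2*X)/X = -2 + 2 = 0)
G(Z, J) = 1 (G(Z, J) = 0 + 1 = 1)
(-2)²*((7 - 25)/(-5 + 14)) + G(-6, -4) = (-2)²*((7 - 25)/(-5 + 14)) + 1 = 4*(-18/9) + 1 = 4*(-18*⅑) + 1 = 4*(-2) + 1 = -8 + 1 = -7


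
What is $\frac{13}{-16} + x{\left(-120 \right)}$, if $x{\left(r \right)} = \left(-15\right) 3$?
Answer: $- \frac{733}{16} \approx -45.813$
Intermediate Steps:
$x{\left(r \right)} = -45$
$\frac{13}{-16} + x{\left(-120 \right)} = \frac{13}{-16} - 45 = 13 \left(- \frac{1}{16}\right) - 45 = - \frac{13}{16} - 45 = - \frac{733}{16}$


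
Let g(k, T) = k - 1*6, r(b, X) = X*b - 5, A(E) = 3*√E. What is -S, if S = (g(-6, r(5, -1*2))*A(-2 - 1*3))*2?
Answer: 72*I*√5 ≈ 161.0*I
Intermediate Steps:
r(b, X) = -5 + X*b
g(k, T) = -6 + k (g(k, T) = k - 6 = -6 + k)
S = -72*I*√5 (S = ((-6 - 6)*(3*√(-2 - 1*3)))*2 = -36*√(-2 - 3)*2 = -36*√(-5)*2 = -36*I*√5*2 = -72*I*√5 ≈ -161.0*I)
-S = -(-72)*I*√5 = 72*I*√5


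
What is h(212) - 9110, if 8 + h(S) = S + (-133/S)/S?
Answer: -400271397/44944 ≈ -8906.0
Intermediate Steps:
h(S) = -8 + S - 133/S**2 (h(S) = -8 + (S + (-133/S)/S) = -8 + (S - 133/S**2) = -8 + S - 133/S**2)
h(212) - 9110 = (-8 + 212 - 133/212**2) - 9110 = (-8 + 212 - 133*1/44944) - 9110 = (-8 + 212 - 133/44944) - 9110 = 9168443/44944 - 9110 = -400271397/44944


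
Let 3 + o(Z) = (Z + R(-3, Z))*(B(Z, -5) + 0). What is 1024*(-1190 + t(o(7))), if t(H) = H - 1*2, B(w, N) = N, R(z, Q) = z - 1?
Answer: -1239040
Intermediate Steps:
R(z, Q) = -1 + z
o(Z) = 17 - 5*Z (o(Z) = -3 + (Z + (-1 - 3))*(-5 + 0) = -3 + (Z - 4)*(-5) = -3 + (-4 + Z)*(-5) = -3 + (20 - 5*Z) = 17 - 5*Z)
t(H) = -2 + H (t(H) = H - 2 = -2 + H)
1024*(-1190 + t(o(7))) = 1024*(-1190 + (-2 + (17 - 5*7))) = 1024*(-1190 + (-2 + (17 - 35))) = 1024*(-1190 + (-2 - 18)) = 1024*(-1190 - 20) = 1024*(-1210) = -1239040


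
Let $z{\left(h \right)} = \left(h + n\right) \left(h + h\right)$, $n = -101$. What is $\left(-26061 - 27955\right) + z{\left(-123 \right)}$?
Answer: $1088$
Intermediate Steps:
$z{\left(h \right)} = 2 h \left(-101 + h\right)$ ($z{\left(h \right)} = \left(h - 101\right) \left(h + h\right) = \left(-101 + h\right) 2 h = 2 h \left(-101 + h\right)$)
$\left(-26061 - 27955\right) + z{\left(-123 \right)} = \left(-26061 - 27955\right) + 2 \left(-123\right) \left(-101 - 123\right) = -54016 + 2 \left(-123\right) \left(-224\right) = -54016 + 55104 = 1088$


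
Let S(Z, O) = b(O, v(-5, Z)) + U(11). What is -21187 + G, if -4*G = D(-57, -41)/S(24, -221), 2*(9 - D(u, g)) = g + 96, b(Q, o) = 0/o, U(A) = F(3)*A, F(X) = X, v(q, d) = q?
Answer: -5593331/264 ≈ -21187.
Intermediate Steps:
U(A) = 3*A
b(Q, o) = 0
D(u, g) = -39 - g/2 (D(u, g) = 9 - (g + 96)/2 = 9 - (96 + g)/2 = 9 + (-48 - g/2) = -39 - g/2)
S(Z, O) = 33 (S(Z, O) = 0 + 3*11 = 0 + 33 = 33)
G = 37/264 (G = -(-39 - 1/2*(-41))/(4*33) = -(-39 + 41/2)/(4*33) = -(-37)/(8*33) = -1/4*(-37/66) = 37/264 ≈ 0.14015)
-21187 + G = -21187 + 37/264 = -5593331/264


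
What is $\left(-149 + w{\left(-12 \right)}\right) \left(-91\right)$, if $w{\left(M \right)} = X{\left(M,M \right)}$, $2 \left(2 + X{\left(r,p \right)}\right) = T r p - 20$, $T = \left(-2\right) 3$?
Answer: $53963$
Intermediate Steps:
$T = -6$
$X{\left(r,p \right)} = -12 - 3 p r$ ($X{\left(r,p \right)} = -2 + \frac{- 6 r p - 20}{2} = -2 + \frac{- 6 p r - 20}{2} = -2 + \frac{-20 - 6 p r}{2} = -2 - \left(10 + 3 p r\right) = -12 - 3 p r$)
$w{\left(M \right)} = -12 - 3 M^{2}$ ($w{\left(M \right)} = -12 - 3 M M = -12 - 3 M^{2}$)
$\left(-149 + w{\left(-12 \right)}\right) \left(-91\right) = \left(-149 - \left(12 + 3 \left(-12\right)^{2}\right)\right) \left(-91\right) = \left(-149 - 444\right) \left(-91\right) = \left(-593\right) \left(-91\right) = 53963$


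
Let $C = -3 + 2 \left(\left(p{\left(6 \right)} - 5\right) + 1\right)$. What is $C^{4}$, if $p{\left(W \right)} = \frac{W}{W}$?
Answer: $6561$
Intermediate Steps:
$p{\left(W \right)} = 1$
$C = -9$ ($C = -3 + 2 \left(\left(1 - 5\right) + 1\right) = -3 + 2 \left(-4 + 1\right) = -3 + 2 \left(-3\right) = -3 - 6 = -9$)
$C^{4} = \left(-9\right)^{4} = 6561$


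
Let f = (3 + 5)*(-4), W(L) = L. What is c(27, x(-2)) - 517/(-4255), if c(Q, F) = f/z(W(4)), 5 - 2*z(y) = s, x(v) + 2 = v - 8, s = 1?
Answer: -67563/4255 ≈ -15.878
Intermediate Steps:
f = -32 (f = 8*(-4) = -32)
x(v) = -10 + v (x(v) = -2 + (v - 8) = -2 + (-8 + v) = -10 + v)
z(y) = 2 (z(y) = 5/2 - ½*1 = 5/2 - ½ = 2)
c(Q, F) = -16 (c(Q, F) = -32/2 = -32*½ = -16)
c(27, x(-2)) - 517/(-4255) = -16 - 517/(-4255) = -16 - 517*(-1)/4255 = -16 - 1*(-517/4255) = -16 + 517/4255 = -67563/4255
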